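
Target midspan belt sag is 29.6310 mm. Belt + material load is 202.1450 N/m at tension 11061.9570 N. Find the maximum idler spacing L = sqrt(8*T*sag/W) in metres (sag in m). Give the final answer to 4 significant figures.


sag = 29.6310/1000 = 0.029631 m
L = sqrt(8 * 11061.9570 * 0.029631 / 202.1450)
L = 3.602 m


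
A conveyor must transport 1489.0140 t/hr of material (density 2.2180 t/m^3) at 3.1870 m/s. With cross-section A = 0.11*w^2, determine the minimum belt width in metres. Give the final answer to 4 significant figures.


A_req = 1489.0140 / (3.1870 * 2.2180 * 3600) = 0.058513 m^2
w = sqrt(0.058513 / 0.11)
w = 0.7293 m


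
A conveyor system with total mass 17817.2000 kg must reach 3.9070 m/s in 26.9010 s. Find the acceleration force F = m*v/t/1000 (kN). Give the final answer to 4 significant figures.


F = 17817.2000 * 3.9070 / 26.9010 / 1000
F = 2.588 kN


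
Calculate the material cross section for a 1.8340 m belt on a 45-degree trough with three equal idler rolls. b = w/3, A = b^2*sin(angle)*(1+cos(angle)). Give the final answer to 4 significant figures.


b = 1.8340/3 = 0.611333 m
A = 0.611333^2 * sin(45 deg) * (1 + cos(45 deg))
A = 0.4511 m^2


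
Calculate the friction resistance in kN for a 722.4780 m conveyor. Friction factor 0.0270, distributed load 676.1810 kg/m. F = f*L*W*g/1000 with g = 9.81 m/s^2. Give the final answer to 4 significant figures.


F = 0.0270 * 722.4780 * 676.1810 * 9.81 / 1000
F = 129.4 kN


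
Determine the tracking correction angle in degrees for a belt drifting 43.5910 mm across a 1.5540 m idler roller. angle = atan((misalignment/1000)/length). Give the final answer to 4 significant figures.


misalign_m = 43.5910 / 1000 = 0.043591 m
angle = atan(0.043591 / 1.5540)
angle = 1.607 deg


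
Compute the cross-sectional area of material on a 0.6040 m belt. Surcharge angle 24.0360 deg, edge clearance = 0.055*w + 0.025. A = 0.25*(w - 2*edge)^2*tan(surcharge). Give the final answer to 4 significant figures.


edge = 0.055*0.6040 + 0.025 = 0.05822 m
ew = 0.6040 - 2*0.05822 = 0.48756 m
A = 0.25 * 0.48756^2 * tan(24.0360 deg)
A = 0.02650 m^2


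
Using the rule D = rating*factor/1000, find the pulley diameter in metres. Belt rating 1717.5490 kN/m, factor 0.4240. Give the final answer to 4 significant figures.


D = 1717.5490 * 0.4240 / 1000
D = 0.7282 m


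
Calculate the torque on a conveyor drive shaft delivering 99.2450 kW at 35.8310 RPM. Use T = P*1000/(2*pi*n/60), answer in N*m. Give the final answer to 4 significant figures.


omega = 2*pi*35.8310/60 = 3.75221 rad/s
T = 99.2450*1000 / 3.75221
T = 26450 N*m


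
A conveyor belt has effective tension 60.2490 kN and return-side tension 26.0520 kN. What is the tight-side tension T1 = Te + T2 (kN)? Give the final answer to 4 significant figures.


T1 = Te + T2 = 60.2490 + 26.0520
T1 = 86.30 kN


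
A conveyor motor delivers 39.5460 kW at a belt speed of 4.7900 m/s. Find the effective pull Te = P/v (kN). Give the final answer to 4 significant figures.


Te = P / v = 39.5460 / 4.7900
Te = 8.256 kN


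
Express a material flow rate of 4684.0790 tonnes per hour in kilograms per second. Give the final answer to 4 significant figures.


m_dot = 4684.0790 * 1000 / 3600
m_dot = 1301 kg/s


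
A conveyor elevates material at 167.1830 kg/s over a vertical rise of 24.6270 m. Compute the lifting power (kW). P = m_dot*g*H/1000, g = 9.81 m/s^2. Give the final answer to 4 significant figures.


P = 167.1830 * 9.81 * 24.6270 / 1000
P = 40.39 kW


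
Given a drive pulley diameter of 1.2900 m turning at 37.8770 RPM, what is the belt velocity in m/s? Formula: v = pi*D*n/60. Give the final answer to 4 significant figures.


v = pi * 1.2900 * 37.8770 / 60
v = 2.558 m/s


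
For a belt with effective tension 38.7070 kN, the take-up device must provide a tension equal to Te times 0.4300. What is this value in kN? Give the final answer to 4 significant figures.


T_tu = 38.7070 * 0.4300
T_tu = 16.64 kN


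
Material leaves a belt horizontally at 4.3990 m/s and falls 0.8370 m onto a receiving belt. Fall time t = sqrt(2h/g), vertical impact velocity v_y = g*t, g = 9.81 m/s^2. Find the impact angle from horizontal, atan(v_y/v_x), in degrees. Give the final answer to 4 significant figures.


t = sqrt(2*0.8370/9.81) = 0.413089 s
v_y = 9.81 * 0.413089 = 4.0524 m/s
angle = atan(4.0524 / 4.3990) = 42.65 deg


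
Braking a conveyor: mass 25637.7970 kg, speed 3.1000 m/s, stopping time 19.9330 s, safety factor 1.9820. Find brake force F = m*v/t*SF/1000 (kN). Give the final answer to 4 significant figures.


F = 25637.7970 * 3.1000 / 19.9330 * 1.9820 / 1000
F = 7.903 kN


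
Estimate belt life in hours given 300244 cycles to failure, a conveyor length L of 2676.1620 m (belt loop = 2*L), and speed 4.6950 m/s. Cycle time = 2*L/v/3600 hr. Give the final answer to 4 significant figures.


cycle_time = 2 * 2676.1620 / 4.6950 / 3600 = 0.316668 hr
life = 300244 * 0.316668 = 95080 hours


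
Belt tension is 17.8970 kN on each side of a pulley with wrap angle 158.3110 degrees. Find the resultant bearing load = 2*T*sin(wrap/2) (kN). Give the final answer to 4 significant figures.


F = 2 * 17.8970 * sin(158.3110/2 deg)
F = 35.15 kN


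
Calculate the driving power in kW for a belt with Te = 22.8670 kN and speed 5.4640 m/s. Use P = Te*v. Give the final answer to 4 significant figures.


P = Te * v = 22.8670 * 5.4640
P = 124.9 kW


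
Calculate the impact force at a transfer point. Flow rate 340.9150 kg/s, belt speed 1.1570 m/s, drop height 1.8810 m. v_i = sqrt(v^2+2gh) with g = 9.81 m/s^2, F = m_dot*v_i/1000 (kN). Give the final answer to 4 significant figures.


v_i = sqrt(1.1570^2 + 2*9.81*1.8810) = 6.18416 m/s
F = 340.9150 * 6.18416 / 1000
F = 2.108 kN


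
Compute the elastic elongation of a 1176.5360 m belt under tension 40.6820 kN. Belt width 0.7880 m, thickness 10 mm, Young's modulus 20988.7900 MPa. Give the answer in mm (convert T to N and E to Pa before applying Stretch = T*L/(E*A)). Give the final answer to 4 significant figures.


A = 0.7880 * 0.01 = 0.00788 m^2
Stretch = 40.6820*1000 * 1176.5360 / (20988.7900e6 * 0.00788) * 1000
Stretch = 289.4 mm


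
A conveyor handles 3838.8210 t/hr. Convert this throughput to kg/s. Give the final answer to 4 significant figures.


m_dot = 3838.8210 * 1000 / 3600
m_dot = 1066 kg/s


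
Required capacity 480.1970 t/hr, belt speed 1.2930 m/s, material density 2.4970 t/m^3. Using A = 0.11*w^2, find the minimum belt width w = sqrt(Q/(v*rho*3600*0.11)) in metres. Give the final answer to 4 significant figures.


A_req = 480.1970 / (1.2930 * 2.4970 * 3600) = 0.0413143 m^2
w = sqrt(0.0413143 / 0.11)
w = 0.6128 m


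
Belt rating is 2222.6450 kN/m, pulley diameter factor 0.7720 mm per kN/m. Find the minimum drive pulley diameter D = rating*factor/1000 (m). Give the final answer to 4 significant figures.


D = 2222.6450 * 0.7720 / 1000
D = 1.716 m


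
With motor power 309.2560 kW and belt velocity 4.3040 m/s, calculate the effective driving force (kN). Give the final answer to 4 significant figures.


Te = P / v = 309.2560 / 4.3040
Te = 71.85 kN


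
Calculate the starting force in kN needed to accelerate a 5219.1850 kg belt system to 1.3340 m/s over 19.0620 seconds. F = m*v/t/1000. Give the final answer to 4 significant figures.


F = 5219.1850 * 1.3340 / 19.0620 / 1000
F = 0.3652 kN


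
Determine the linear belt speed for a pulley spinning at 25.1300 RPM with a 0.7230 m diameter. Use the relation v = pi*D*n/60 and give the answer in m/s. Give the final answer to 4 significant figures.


v = pi * 0.7230 * 25.1300 / 60
v = 0.9513 m/s


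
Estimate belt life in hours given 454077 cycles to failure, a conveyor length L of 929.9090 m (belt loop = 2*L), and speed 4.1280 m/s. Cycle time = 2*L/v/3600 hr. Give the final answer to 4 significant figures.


cycle_time = 2 * 929.9090 / 4.1280 / 3600 = 0.125149 hr
life = 454077 * 0.125149 = 56830 hours


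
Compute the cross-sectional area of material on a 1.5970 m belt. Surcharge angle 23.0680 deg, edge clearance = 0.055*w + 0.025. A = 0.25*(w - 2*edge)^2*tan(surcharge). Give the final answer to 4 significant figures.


edge = 0.055*1.5970 + 0.025 = 0.112835 m
ew = 1.5970 - 2*0.112835 = 1.37133 m
A = 0.25 * 1.37133^2 * tan(23.0680 deg)
A = 0.2002 m^2


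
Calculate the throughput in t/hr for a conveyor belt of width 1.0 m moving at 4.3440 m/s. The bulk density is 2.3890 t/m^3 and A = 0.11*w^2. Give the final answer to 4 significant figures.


A = 0.11 * 1.0^2 = 0.11 m^2
C = 0.11 * 4.3440 * 2.3890 * 3600
C = 4110 t/hr


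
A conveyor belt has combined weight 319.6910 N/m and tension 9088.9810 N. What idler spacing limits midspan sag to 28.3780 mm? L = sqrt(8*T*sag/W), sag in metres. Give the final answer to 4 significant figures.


sag = 28.3780/1000 = 0.028378 m
L = sqrt(8 * 9088.9810 * 0.028378 / 319.6910)
L = 2.541 m


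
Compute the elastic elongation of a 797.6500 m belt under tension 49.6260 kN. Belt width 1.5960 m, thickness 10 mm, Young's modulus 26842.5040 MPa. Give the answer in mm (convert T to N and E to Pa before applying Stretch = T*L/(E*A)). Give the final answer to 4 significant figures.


A = 1.5960 * 0.01 = 0.01596 m^2
Stretch = 49.6260*1000 * 797.6500 / (26842.5040e6 * 0.01596) * 1000
Stretch = 92.40 mm


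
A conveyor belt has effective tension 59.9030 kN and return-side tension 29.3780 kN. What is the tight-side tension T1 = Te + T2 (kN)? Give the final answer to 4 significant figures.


T1 = Te + T2 = 59.9030 + 29.3780
T1 = 89.28 kN


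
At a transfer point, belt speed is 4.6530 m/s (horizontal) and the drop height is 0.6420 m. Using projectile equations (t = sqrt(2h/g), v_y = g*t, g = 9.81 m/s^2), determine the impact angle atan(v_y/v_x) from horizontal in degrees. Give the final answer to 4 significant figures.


t = sqrt(2*0.6420/9.81) = 0.361783 s
v_y = 9.81 * 0.361783 = 3.54909 m/s
angle = atan(3.54909 / 4.6530) = 37.33 deg


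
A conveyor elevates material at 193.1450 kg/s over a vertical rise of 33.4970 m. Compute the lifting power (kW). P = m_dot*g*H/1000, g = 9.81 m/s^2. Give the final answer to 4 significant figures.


P = 193.1450 * 9.81 * 33.4970 / 1000
P = 63.47 kW


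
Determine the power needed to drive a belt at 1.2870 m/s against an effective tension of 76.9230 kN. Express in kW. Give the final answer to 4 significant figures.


P = Te * v = 76.9230 * 1.2870
P = 99.00 kW


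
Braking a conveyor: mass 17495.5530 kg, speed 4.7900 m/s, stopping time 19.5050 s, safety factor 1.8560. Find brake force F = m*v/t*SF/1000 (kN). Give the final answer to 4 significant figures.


F = 17495.5530 * 4.7900 / 19.5050 * 1.8560 / 1000
F = 7.974 kN


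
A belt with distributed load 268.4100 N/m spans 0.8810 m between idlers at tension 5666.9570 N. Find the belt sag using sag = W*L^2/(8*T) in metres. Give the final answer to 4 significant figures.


sag = 268.4100 * 0.8810^2 / (8 * 5666.9570)
sag = 0.004595 m


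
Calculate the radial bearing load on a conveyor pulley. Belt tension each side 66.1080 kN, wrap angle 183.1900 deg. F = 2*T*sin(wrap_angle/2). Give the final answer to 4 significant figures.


F = 2 * 66.1080 * sin(183.1900/2 deg)
F = 132.2 kN


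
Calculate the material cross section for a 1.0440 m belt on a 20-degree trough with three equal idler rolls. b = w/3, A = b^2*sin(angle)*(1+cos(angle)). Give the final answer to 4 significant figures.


b = 1.0440/3 = 0.348 m
A = 0.348^2 * sin(20 deg) * (1 + cos(20 deg))
A = 0.08034 m^2


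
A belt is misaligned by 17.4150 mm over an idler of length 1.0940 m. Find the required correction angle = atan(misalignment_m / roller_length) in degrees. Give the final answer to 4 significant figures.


misalign_m = 17.4150 / 1000 = 0.017415 m
angle = atan(0.017415 / 1.0940)
angle = 0.9120 deg


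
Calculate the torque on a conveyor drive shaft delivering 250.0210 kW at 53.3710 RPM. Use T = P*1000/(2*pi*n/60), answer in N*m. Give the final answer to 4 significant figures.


omega = 2*pi*53.3710/60 = 5.589 rad/s
T = 250.0210*1000 / 5.589
T = 44730 N*m


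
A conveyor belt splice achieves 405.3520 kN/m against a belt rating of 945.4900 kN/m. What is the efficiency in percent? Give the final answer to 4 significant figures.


Eff = 405.3520 / 945.4900 * 100
Eff = 42.87 %


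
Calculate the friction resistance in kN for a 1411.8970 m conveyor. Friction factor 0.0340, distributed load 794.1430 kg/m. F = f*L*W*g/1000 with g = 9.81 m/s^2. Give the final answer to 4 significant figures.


F = 0.0340 * 1411.8970 * 794.1430 * 9.81 / 1000
F = 374.0 kN


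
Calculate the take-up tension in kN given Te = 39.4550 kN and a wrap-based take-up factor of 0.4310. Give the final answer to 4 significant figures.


T_tu = 39.4550 * 0.4310
T_tu = 17.01 kN


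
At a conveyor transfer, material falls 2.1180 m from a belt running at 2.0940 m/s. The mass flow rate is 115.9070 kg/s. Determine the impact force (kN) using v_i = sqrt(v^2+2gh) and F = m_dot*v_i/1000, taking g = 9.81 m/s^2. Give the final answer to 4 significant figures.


v_i = sqrt(2.0940^2 + 2*9.81*2.1180) = 6.7779 m/s
F = 115.9070 * 6.7779 / 1000
F = 0.7856 kN


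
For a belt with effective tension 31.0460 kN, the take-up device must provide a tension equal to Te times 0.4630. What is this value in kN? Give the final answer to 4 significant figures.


T_tu = 31.0460 * 0.4630
T_tu = 14.37 kN


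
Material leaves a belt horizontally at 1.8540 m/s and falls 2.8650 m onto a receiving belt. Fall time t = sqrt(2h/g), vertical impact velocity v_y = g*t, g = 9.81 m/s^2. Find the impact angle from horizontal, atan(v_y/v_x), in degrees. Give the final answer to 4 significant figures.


t = sqrt(2*2.8650/9.81) = 0.764263 s
v_y = 9.81 * 0.764263 = 7.49742 m/s
angle = atan(7.49742 / 1.8540) = 76.11 deg


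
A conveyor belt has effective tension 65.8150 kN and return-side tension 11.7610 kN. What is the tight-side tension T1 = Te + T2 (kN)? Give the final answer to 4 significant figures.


T1 = Te + T2 = 65.8150 + 11.7610
T1 = 77.58 kN


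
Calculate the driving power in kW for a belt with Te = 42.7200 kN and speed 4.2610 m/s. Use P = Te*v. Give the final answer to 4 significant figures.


P = Te * v = 42.7200 * 4.2610
P = 182.0 kW


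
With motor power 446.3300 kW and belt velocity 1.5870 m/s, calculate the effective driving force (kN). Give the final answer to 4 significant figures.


Te = P / v = 446.3300 / 1.5870
Te = 281.2 kN


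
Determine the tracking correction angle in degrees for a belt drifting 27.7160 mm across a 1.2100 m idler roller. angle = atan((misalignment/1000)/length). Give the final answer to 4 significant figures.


misalign_m = 27.7160 / 1000 = 0.027716 m
angle = atan(0.027716 / 1.2100)
angle = 1.312 deg


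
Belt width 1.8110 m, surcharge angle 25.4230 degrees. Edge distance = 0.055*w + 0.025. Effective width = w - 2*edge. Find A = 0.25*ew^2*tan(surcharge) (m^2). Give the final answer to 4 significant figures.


edge = 0.055*1.8110 + 0.025 = 0.124605 m
ew = 1.8110 - 2*0.124605 = 1.56179 m
A = 0.25 * 1.56179^2 * tan(25.4230 deg)
A = 0.2899 m^2


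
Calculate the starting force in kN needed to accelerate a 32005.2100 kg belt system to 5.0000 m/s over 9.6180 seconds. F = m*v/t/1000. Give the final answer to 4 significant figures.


F = 32005.2100 * 5.0000 / 9.6180 / 1000
F = 16.64 kN


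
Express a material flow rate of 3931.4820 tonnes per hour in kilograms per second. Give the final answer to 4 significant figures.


m_dot = 3931.4820 * 1000 / 3600
m_dot = 1092 kg/s


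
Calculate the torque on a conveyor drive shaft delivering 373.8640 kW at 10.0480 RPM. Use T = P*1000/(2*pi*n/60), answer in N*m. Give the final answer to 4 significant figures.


omega = 2*pi*10.0480/60 = 1.05222 rad/s
T = 373.8640*1000 / 1.05222
T = 355300 N*m


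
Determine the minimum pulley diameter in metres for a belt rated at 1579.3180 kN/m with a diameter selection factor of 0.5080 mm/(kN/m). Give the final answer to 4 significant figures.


D = 1579.3180 * 0.5080 / 1000
D = 0.8023 m


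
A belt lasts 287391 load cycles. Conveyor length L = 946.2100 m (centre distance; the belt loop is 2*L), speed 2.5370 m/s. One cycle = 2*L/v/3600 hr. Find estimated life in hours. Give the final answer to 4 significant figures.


cycle_time = 2 * 946.2100 / 2.5370 / 3600 = 0.207202 hr
life = 287391 * 0.207202 = 59550 hours


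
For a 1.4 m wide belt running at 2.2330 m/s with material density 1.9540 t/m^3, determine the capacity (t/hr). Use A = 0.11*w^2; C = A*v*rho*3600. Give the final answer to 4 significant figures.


A = 0.11 * 1.4^2 = 0.2156 m^2
C = 0.2156 * 2.2330 * 1.9540 * 3600
C = 3387 t/hr


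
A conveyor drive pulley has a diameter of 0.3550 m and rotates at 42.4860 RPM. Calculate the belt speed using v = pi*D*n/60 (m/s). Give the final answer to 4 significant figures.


v = pi * 0.3550 * 42.4860 / 60
v = 0.7897 m/s


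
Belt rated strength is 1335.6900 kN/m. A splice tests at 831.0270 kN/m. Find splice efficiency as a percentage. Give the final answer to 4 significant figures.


Eff = 831.0270 / 1335.6900 * 100
Eff = 62.22 %


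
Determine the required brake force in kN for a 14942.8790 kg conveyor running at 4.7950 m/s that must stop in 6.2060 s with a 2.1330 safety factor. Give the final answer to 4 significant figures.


F = 14942.8790 * 4.7950 / 6.2060 * 2.1330 / 1000
F = 24.63 kN


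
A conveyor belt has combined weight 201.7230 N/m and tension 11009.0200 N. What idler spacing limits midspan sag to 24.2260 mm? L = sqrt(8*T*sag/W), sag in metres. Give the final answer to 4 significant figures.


sag = 24.2260/1000 = 0.024226 m
L = sqrt(8 * 11009.0200 * 0.024226 / 201.7230)
L = 3.252 m


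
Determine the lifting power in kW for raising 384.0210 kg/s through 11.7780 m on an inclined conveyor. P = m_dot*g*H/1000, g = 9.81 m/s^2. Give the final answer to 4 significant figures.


P = 384.0210 * 9.81 * 11.7780 / 1000
P = 44.37 kW


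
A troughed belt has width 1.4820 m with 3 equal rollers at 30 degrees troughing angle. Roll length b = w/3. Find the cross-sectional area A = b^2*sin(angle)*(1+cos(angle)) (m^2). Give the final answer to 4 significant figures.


b = 1.4820/3 = 0.494 m
A = 0.494^2 * sin(30 deg) * (1 + cos(30 deg))
A = 0.2277 m^2


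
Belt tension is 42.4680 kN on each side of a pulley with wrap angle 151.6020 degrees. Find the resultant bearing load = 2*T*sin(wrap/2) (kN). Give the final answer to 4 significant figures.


F = 2 * 42.4680 * sin(151.6020/2 deg)
F = 82.34 kN


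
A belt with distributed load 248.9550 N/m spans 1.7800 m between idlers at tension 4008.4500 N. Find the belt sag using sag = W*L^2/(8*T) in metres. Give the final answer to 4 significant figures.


sag = 248.9550 * 1.7800^2 / (8 * 4008.4500)
sag = 0.02460 m


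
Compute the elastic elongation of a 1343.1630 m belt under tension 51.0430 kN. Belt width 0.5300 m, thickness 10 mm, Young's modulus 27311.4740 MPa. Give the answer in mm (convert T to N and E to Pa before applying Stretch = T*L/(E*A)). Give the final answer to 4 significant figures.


A = 0.5300 * 0.01 = 0.00530 m^2
Stretch = 51.0430*1000 * 1343.1630 / (27311.4740e6 * 0.00530) * 1000
Stretch = 473.6 mm


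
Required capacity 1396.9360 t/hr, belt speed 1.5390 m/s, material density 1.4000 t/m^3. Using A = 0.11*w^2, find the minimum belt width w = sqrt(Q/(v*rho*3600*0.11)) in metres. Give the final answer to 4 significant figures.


A_req = 1396.9360 / (1.5390 * 1.4000 * 3600) = 0.180097 m^2
w = sqrt(0.180097 / 0.11)
w = 1.280 m


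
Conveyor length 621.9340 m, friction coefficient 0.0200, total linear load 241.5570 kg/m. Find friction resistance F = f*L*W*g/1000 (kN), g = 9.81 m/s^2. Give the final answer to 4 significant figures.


F = 0.0200 * 621.9340 * 241.5570 * 9.81 / 1000
F = 29.48 kN


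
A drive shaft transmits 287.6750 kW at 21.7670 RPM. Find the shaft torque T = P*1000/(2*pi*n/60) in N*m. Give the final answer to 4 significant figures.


omega = 2*pi*21.7670/60 = 2.27943 rad/s
T = 287.6750*1000 / 2.27943
T = 126200 N*m


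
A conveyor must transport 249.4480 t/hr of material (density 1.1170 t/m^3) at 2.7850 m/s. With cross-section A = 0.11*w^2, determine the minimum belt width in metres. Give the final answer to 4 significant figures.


A_req = 249.4480 / (2.7850 * 1.1170 * 3600) = 0.022274 m^2
w = sqrt(0.022274 / 0.11)
w = 0.4500 m


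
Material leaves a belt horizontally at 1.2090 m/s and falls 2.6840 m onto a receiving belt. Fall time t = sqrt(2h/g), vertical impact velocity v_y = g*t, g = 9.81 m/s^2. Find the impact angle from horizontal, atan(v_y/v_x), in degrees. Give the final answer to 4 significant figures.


t = sqrt(2*2.6840/9.81) = 0.739727 s
v_y = 9.81 * 0.739727 = 7.25672 m/s
angle = atan(7.25672 / 1.2090) = 80.54 deg


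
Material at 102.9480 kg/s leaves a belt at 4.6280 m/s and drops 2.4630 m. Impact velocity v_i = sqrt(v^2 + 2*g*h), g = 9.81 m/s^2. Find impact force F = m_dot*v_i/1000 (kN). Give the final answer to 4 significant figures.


v_i = sqrt(4.6280^2 + 2*9.81*2.4630) = 8.35119 m/s
F = 102.9480 * 8.35119 / 1000
F = 0.8597 kN


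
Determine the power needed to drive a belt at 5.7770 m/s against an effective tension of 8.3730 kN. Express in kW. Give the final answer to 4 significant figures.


P = Te * v = 8.3730 * 5.7770
P = 48.37 kW


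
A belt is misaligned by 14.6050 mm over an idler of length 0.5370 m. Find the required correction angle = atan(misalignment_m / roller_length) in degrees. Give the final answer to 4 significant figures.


misalign_m = 14.6050 / 1000 = 0.014605 m
angle = atan(0.014605 / 0.5370)
angle = 1.558 deg


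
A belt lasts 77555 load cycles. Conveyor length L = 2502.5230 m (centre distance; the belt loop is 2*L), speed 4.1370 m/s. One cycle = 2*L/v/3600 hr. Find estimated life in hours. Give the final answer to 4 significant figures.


cycle_time = 2 * 2502.5230 / 4.1370 / 3600 = 0.336062 hr
life = 77555 * 0.336062 = 26060 hours


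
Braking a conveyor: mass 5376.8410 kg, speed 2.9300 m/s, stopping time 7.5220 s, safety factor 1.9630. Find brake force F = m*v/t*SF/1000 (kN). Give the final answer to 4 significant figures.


F = 5376.8410 * 2.9300 / 7.5220 * 1.9630 / 1000
F = 4.111 kN


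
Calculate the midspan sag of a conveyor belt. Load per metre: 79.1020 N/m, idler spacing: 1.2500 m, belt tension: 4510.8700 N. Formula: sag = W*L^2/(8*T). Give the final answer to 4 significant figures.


sag = 79.1020 * 1.2500^2 / (8 * 4510.8700)
sag = 0.003425 m


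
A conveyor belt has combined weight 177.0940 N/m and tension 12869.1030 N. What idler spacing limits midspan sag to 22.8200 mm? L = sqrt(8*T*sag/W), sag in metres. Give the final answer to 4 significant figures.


sag = 22.8200/1000 = 0.022820 m
L = sqrt(8 * 12869.1030 * 0.022820 / 177.0940)
L = 3.642 m


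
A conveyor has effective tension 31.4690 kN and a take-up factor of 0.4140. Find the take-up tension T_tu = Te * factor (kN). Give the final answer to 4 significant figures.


T_tu = 31.4690 * 0.4140
T_tu = 13.03 kN


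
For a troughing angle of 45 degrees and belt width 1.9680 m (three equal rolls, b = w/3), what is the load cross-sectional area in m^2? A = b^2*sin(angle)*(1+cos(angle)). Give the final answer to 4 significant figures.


b = 1.9680/3 = 0.656 m
A = 0.656^2 * sin(45 deg) * (1 + cos(45 deg))
A = 0.5195 m^2


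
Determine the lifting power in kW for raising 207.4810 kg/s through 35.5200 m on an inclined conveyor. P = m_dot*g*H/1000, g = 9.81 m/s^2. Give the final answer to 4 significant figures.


P = 207.4810 * 9.81 * 35.5200 / 1000
P = 72.30 kW


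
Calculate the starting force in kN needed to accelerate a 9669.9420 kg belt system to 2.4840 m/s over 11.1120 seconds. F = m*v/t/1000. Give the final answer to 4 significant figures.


F = 9669.9420 * 2.4840 / 11.1120 / 1000
F = 2.162 kN


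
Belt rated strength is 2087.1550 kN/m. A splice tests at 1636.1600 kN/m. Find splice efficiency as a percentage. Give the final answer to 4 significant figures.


Eff = 1636.1600 / 2087.1550 * 100
Eff = 78.39 %


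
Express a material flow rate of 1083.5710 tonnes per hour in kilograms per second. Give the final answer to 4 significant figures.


m_dot = 1083.5710 * 1000 / 3600
m_dot = 301.0 kg/s


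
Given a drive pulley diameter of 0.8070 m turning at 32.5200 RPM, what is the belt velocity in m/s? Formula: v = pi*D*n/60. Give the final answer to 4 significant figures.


v = pi * 0.8070 * 32.5200 / 60
v = 1.374 m/s


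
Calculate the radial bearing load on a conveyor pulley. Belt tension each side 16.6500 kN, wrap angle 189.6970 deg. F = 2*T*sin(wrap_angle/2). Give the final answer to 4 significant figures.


F = 2 * 16.6500 * sin(189.6970/2 deg)
F = 33.18 kN


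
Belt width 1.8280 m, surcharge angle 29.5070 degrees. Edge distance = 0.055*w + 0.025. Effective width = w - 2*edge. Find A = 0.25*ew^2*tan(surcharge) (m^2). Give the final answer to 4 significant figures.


edge = 0.055*1.8280 + 0.025 = 0.12554 m
ew = 1.8280 - 2*0.12554 = 1.57692 m
A = 0.25 * 1.57692^2 * tan(29.5070 deg)
A = 0.3518 m^2


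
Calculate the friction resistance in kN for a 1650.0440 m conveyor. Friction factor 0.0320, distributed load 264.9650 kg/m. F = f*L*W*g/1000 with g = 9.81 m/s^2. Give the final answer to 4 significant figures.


F = 0.0320 * 1650.0440 * 264.9650 * 9.81 / 1000
F = 137.2 kN


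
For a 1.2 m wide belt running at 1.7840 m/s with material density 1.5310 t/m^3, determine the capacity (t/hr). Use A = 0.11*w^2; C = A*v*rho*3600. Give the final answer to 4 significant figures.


A = 0.11 * 1.2^2 = 0.1584 m^2
C = 0.1584 * 1.7840 * 1.5310 * 3600
C = 1557 t/hr


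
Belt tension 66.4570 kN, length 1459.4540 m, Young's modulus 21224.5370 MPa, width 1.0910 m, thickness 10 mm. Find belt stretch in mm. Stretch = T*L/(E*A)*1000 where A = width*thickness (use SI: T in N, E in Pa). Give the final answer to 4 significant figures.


A = 1.0910 * 0.01 = 0.01091 m^2
Stretch = 66.4570*1000 * 1459.4540 / (21224.5370e6 * 0.01091) * 1000
Stretch = 418.9 mm


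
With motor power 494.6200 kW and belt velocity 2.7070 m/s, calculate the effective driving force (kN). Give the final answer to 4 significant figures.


Te = P / v = 494.6200 / 2.7070
Te = 182.7 kN


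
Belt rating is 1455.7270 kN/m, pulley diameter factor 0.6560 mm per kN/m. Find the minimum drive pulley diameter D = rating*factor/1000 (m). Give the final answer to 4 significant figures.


D = 1455.7270 * 0.6560 / 1000
D = 0.9550 m


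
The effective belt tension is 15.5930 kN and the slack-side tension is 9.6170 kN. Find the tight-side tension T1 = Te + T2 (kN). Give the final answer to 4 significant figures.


T1 = Te + T2 = 15.5930 + 9.6170
T1 = 25.21 kN


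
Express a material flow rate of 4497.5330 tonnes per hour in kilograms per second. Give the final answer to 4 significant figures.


m_dot = 4497.5330 * 1000 / 3600
m_dot = 1249 kg/s


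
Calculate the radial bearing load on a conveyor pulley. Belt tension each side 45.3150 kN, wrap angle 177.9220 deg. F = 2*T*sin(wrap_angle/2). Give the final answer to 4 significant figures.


F = 2 * 45.3150 * sin(177.9220/2 deg)
F = 90.62 kN


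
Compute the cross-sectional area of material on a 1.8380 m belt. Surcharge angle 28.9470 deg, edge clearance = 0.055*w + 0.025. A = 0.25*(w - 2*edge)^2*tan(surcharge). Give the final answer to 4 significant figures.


edge = 0.055*1.8380 + 0.025 = 0.12609 m
ew = 1.8380 - 2*0.12609 = 1.58582 m
A = 0.25 * 1.58582^2 * tan(28.9470 deg)
A = 0.3477 m^2


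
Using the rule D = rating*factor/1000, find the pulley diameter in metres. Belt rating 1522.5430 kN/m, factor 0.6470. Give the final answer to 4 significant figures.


D = 1522.5430 * 0.6470 / 1000
D = 0.9851 m


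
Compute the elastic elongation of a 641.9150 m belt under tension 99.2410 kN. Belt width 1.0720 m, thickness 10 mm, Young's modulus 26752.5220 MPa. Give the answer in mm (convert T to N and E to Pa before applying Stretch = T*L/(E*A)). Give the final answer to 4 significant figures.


A = 1.0720 * 0.01 = 0.01072 m^2
Stretch = 99.2410*1000 * 641.9150 / (26752.5220e6 * 0.01072) * 1000
Stretch = 222.1 mm


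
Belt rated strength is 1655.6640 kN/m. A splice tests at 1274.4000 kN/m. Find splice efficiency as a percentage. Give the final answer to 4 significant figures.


Eff = 1274.4000 / 1655.6640 * 100
Eff = 76.97 %


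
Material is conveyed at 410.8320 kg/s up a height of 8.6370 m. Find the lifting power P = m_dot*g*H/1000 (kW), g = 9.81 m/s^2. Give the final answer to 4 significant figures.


P = 410.8320 * 9.81 * 8.6370 / 1000
P = 34.81 kW


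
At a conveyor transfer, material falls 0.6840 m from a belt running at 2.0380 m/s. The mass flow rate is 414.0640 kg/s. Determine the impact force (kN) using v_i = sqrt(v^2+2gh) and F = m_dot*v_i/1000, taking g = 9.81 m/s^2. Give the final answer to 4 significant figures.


v_i = sqrt(2.0380^2 + 2*9.81*0.6840) = 4.19208 m/s
F = 414.0640 * 4.19208 / 1000
F = 1.736 kN


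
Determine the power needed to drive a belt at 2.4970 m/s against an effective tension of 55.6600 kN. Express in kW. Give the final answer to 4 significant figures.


P = Te * v = 55.6600 * 2.4970
P = 139.0 kW


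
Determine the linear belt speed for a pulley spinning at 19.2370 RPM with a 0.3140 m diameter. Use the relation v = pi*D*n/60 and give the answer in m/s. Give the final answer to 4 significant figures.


v = pi * 0.3140 * 19.2370 / 60
v = 0.3163 m/s


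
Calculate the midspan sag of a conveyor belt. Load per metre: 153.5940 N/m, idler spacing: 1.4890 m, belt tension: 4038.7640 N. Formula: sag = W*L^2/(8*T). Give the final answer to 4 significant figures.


sag = 153.5940 * 1.4890^2 / (8 * 4038.7640)
sag = 0.01054 m


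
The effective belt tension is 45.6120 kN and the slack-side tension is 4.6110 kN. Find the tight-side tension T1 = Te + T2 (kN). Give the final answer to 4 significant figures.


T1 = Te + T2 = 45.6120 + 4.6110
T1 = 50.22 kN


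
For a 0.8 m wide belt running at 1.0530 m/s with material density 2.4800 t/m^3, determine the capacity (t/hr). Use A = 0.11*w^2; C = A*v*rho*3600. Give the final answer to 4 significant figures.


A = 0.11 * 0.8^2 = 0.0704 m^2
C = 0.0704 * 1.0530 * 2.4800 * 3600
C = 661.8 t/hr


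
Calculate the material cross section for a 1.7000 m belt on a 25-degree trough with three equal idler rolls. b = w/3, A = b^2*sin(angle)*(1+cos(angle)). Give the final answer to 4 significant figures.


b = 1.7000/3 = 0.566667 m
A = 0.566667^2 * sin(25 deg) * (1 + cos(25 deg))
A = 0.2587 m^2


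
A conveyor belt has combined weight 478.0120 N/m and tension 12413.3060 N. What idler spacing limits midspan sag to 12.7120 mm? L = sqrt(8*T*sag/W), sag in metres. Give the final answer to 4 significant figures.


sag = 12.7120/1000 = 0.012712 m
L = sqrt(8 * 12413.3060 * 0.012712 / 478.0120)
L = 1.625 m


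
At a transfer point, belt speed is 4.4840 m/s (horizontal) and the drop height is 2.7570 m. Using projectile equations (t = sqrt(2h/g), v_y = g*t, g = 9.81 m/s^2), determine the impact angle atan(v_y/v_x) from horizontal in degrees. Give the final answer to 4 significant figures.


t = sqrt(2*2.7570/9.81) = 0.74972 s
v_y = 9.81 * 0.74972 = 7.35475 m/s
angle = atan(7.35475 / 4.4840) = 58.63 deg


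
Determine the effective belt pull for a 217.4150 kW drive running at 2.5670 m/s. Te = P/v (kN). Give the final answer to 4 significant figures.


Te = P / v = 217.4150 / 2.5670
Te = 84.70 kN


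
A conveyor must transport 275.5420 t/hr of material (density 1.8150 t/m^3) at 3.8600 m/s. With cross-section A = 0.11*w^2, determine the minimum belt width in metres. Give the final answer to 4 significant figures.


A_req = 275.5420 / (3.8600 * 1.8150 * 3600) = 0.010925 m^2
w = sqrt(0.010925 / 0.11)
w = 0.3151 m


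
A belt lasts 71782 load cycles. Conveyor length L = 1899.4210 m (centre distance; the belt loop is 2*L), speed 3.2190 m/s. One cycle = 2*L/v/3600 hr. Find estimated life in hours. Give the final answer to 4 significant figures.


cycle_time = 2 * 1899.4210 / 3.2190 / 3600 = 0.327814 hr
life = 71782 * 0.327814 = 23530 hours


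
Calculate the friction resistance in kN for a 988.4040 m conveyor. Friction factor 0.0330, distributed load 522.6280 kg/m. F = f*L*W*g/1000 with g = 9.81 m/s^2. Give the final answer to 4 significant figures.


F = 0.0330 * 988.4040 * 522.6280 * 9.81 / 1000
F = 167.2 kN


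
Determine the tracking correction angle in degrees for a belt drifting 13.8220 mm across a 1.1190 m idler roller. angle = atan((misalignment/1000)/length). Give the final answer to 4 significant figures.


misalign_m = 13.8220 / 1000 = 0.013822 m
angle = atan(0.013822 / 1.1190)
angle = 0.7077 deg


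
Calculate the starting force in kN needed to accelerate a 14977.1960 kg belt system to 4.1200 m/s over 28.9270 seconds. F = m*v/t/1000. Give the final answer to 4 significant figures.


F = 14977.1960 * 4.1200 / 28.9270 / 1000
F = 2.133 kN


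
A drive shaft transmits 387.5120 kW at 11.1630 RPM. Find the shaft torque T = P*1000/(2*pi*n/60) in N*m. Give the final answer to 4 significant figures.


omega = 2*pi*11.1630/60 = 1.16899 rad/s
T = 387.5120*1000 / 1.16899
T = 331500 N*m


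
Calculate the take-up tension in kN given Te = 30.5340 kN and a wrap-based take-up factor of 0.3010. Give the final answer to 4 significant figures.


T_tu = 30.5340 * 0.3010
T_tu = 9.191 kN


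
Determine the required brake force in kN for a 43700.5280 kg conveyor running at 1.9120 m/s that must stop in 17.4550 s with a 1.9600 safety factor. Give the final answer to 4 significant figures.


F = 43700.5280 * 1.9120 / 17.4550 * 1.9600 / 1000
F = 9.382 kN


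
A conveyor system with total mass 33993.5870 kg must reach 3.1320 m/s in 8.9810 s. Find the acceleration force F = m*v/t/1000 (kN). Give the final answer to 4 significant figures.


F = 33993.5870 * 3.1320 / 8.9810 / 1000
F = 11.85 kN


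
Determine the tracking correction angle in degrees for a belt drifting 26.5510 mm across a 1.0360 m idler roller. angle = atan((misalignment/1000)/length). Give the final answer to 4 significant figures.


misalign_m = 26.5510 / 1000 = 0.026551 m
angle = atan(0.026551 / 1.0360)
angle = 1.468 deg


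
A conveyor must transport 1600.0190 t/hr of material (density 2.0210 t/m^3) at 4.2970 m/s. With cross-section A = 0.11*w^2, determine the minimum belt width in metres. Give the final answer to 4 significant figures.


A_req = 1600.0190 / (4.2970 * 2.0210 * 3600) = 0.0511789 m^2
w = sqrt(0.0511789 / 0.11)
w = 0.6821 m


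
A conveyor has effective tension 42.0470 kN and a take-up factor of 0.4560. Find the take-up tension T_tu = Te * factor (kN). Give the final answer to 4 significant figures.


T_tu = 42.0470 * 0.4560
T_tu = 19.17 kN


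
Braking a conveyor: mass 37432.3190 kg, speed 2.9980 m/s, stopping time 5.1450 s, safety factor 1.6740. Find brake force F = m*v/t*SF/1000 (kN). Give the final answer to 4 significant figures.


F = 37432.3190 * 2.9980 / 5.1450 * 1.6740 / 1000
F = 36.51 kN


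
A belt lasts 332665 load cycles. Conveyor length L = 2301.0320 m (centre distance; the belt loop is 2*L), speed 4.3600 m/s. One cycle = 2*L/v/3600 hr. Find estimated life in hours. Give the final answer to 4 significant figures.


cycle_time = 2 * 2301.0320 / 4.3600 / 3600 = 0.2932 hr
life = 332665 * 0.2932 = 97540 hours


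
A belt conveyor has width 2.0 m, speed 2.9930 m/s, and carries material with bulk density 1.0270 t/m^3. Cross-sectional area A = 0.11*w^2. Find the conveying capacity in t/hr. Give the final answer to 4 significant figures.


A = 0.11 * 2.0^2 = 0.44 m^2
C = 0.44 * 2.9930 * 1.0270 * 3600
C = 4869 t/hr


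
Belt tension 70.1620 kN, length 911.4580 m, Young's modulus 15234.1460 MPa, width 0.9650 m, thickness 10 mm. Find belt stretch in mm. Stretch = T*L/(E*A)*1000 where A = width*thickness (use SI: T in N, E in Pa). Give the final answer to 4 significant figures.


A = 0.9650 * 0.01 = 0.00965 m^2
Stretch = 70.1620*1000 * 911.4580 / (15234.1460e6 * 0.00965) * 1000
Stretch = 435.0 mm


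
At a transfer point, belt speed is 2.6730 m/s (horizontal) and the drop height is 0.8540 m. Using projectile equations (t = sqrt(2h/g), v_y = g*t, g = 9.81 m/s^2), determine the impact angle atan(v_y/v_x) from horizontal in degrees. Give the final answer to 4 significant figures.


t = sqrt(2*0.8540/9.81) = 0.417263 s
v_y = 9.81 * 0.417263 = 4.09335 m/s
angle = atan(4.09335 / 2.6730) = 56.86 deg


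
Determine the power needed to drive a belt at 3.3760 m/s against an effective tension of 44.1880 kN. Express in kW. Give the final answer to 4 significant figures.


P = Te * v = 44.1880 * 3.3760
P = 149.2 kW


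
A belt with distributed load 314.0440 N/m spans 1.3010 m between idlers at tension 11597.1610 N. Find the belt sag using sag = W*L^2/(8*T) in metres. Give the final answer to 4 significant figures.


sag = 314.0440 * 1.3010^2 / (8 * 11597.1610)
sag = 0.005729 m


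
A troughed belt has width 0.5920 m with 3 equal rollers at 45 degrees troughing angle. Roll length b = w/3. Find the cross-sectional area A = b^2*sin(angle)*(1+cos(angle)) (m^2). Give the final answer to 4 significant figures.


b = 0.5920/3 = 0.197333 m
A = 0.197333^2 * sin(45 deg) * (1 + cos(45 deg))
A = 0.04701 m^2


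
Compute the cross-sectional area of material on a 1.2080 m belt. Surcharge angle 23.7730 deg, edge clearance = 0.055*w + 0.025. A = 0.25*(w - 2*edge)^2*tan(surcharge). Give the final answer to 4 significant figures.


edge = 0.055*1.2080 + 0.025 = 0.09144 m
ew = 1.2080 - 2*0.09144 = 1.02512 m
A = 0.25 * 1.02512^2 * tan(23.7730 deg)
A = 0.1157 m^2


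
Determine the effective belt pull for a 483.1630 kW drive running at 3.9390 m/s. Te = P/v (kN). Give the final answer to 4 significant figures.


Te = P / v = 483.1630 / 3.9390
Te = 122.7 kN


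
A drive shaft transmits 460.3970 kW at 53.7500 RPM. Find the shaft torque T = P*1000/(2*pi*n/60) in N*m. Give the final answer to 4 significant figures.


omega = 2*pi*53.7500/60 = 5.62869 rad/s
T = 460.3970*1000 / 5.62869
T = 81790 N*m


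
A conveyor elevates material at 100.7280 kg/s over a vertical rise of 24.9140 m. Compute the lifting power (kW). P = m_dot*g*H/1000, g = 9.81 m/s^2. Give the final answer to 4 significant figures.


P = 100.7280 * 9.81 * 24.9140 / 1000
P = 24.62 kW


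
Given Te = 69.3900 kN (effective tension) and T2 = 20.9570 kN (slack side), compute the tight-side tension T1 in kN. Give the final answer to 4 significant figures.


T1 = Te + T2 = 69.3900 + 20.9570
T1 = 90.35 kN


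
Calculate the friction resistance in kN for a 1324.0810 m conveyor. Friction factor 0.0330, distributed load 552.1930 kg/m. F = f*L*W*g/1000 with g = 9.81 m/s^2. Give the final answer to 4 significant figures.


F = 0.0330 * 1324.0810 * 552.1930 * 9.81 / 1000
F = 236.7 kN


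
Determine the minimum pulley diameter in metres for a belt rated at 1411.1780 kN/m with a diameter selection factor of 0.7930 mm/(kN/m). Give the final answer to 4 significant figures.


D = 1411.1780 * 0.7930 / 1000
D = 1.119 m


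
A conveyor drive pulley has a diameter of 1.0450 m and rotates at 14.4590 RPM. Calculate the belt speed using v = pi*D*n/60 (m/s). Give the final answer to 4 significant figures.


v = pi * 1.0450 * 14.4590 / 60
v = 0.7911 m/s


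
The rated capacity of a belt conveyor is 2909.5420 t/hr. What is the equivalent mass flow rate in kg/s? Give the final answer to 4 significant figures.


m_dot = 2909.5420 * 1000 / 3600
m_dot = 808.2 kg/s
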